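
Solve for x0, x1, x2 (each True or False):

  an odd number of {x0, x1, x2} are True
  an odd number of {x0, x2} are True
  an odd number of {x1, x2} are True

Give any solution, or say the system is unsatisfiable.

x0: False, x1: False, x2: True

{x0, x1, x2}: 1 true → odd ✓
{x0, x2}: 1 true → odd ✓
{x1, x2}: 1 true → odd ✓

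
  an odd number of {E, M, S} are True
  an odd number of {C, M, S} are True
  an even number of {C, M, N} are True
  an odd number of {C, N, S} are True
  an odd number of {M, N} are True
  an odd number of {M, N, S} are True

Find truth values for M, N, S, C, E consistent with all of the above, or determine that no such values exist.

Adding constraints 2, 4, 5 mod 2: every variable appears an even number of times on the left, so the left side is 0.
But the right sides sum to 1 (mod 2). 0 ≠ 1 — the system is inconsistent.

No satisfying assignment exists.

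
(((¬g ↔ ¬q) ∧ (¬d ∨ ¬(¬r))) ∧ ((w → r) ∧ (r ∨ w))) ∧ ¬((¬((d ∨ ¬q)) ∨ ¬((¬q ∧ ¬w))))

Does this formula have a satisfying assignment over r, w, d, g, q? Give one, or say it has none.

r = True; w = False; d = True; g = False; q = False

  ((¬g ↔ ¬q) ∧ (¬d ∨ ¬(¬r))) ∧ ((w → r) ∧ (r ∨ w)) = True
    (¬g ↔ ¬q) ∧ (¬d ∨ ¬(¬r)) = True
      ¬g ↔ ¬q = True
        ¬g = True
        ¬q = True
      ¬d ∨ ¬(¬r) = True
        ¬d = False
        ¬(¬r) = True
          ¬r = False
    (w → r) ∧ (r ∨ w) = True
      w → r = True
      r ∨ w = True
  ¬((¬((d ∨ ¬q)) ∨ ¬((¬q ∧ ¬w)))) = True
    ¬((d ∨ ¬q)) ∨ ¬((¬q ∧ ¬w)) = False
      ¬((d ∨ ¬q)) = False
        d ∨ ¬q = True
          ¬q = True
      ¬((¬q ∧ ¬w)) = False
        ¬q ∧ ¬w = True
          ¬q = True
          ¬w = True
Both conjuncts True, so the formula holds.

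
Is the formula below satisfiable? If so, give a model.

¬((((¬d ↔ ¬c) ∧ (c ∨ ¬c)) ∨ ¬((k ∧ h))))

d: False, c: True, k: True, h: True

  ¬((((¬d ↔ ¬c) ∧ (c ∨ ¬c)) ∨ ¬((k ∧ h)))) = True
    ((¬d ↔ ¬c) ∧ (c ∨ ¬c)) ∨ ¬((k ∧ h)) = False
      (¬d ↔ ¬c) ∧ (c ∨ ¬c) = False
        ¬d ↔ ¬c = False
          ¬d = True
          ¬c = False
        c ∨ ¬c = True
          ¬c = False
      ¬((k ∧ h)) = False
        k ∧ h = True
The formula evaluates to True.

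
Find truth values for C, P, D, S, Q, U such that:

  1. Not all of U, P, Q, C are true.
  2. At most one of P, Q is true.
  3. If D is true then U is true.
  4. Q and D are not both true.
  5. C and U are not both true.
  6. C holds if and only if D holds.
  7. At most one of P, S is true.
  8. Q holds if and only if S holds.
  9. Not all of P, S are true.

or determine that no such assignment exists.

C: False, P: True, D: False, S: False, Q: False, U: False

  (1) {U, P, Q, C}: 1/4 true — not all ✓
  (2) {P, Q}: 1 true — at most one ✓
  (3) D=F ⇒ U: vacuous ✓
  (4) Q=F, D=F — not both ✓
  (5) C=F, U=F — not both ✓
  (6) C=F, D=F — same ✓
  (7) {P, S}: 1 true — at most one ✓
  (8) Q=F, S=F — same ✓
  (9) {P, S}: 1/2 true — not all ✓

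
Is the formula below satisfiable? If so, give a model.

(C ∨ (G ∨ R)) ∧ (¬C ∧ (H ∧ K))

R = True; H = True; C = False; G = True; K = True

  C ∨ (G ∨ R) = True
    G ∨ R = True
  ¬C ∧ (H ∧ K) = True
    ¬C = True
    H ∧ K = True
Both conjuncts True, so the formula holds.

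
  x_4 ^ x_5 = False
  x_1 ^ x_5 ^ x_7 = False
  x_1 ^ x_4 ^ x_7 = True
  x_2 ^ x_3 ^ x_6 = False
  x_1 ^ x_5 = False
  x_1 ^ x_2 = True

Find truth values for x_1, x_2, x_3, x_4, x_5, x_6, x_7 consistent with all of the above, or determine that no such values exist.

No satisfying assignment exists.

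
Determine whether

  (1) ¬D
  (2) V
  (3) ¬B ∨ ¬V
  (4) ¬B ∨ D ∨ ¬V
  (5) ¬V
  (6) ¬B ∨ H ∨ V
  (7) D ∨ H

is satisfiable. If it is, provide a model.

Case V = True:
  Clause (¬V) is falsified — contradiction.
Case V = False:
  Clause (V) is falsified — contradiction.
Both cases fail, so the formula is unsatisfiable.

Unsatisfiable — no assignment works.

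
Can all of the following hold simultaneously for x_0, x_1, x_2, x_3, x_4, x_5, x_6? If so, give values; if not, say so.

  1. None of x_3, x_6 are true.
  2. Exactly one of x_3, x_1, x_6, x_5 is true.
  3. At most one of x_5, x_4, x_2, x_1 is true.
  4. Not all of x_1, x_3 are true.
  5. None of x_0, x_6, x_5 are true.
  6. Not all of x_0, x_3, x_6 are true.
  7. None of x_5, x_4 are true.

x_0 = False, x_1 = True, x_2 = False, x_3 = False, x_4 = False, x_5 = False, x_6 = False

  (1) {x_3, x_6}: 0 true — none ✓
  (2) {x_3, x_1, x_6, x_5}: 1 true — exactly one ✓
  (3) {x_5, x_4, x_2, x_1}: 1 true — at most one ✓
  (4) {x_1, x_3}: 1/2 true — not all ✓
  (5) {x_0, x_6, x_5}: 0 true — none ✓
  (6) {x_0, x_3, x_6}: 0/3 true — not all ✓
  (7) {x_5, x_4}: 0 true — none ✓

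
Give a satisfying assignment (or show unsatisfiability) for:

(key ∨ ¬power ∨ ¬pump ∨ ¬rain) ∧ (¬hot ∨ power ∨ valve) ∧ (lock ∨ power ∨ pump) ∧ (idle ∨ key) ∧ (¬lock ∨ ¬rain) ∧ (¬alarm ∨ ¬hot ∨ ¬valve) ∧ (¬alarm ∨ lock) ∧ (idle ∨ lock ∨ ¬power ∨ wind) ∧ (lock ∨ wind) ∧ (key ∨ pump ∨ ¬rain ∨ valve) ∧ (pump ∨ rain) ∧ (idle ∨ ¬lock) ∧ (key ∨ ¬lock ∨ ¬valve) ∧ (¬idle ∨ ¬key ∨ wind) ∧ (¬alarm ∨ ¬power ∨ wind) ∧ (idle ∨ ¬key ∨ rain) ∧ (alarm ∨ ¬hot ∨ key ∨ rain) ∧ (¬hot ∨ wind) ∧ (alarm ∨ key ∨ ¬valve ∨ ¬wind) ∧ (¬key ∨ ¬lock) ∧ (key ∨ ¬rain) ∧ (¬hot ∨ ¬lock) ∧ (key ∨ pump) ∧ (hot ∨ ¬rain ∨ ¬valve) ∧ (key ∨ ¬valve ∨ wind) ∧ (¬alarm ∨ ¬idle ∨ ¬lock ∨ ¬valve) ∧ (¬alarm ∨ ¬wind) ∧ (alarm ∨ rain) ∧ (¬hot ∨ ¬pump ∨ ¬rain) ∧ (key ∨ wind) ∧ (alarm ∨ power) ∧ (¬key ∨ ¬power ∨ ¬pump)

idle = False; power = True; rain = True; key = True; valve = True; lock = False; alarm = False; wind = True; hot = True; pump = False

Set idle = False.
  then (idle ∨ key) forces key = True.
  then (idle ∨ ¬lock) forces lock = False.
  then (idle ∨ ¬key ∨ rain) forces rain = True.
  then (¬alarm ∨ lock) forces alarm = False.
  then (lock ∨ wind) forces wind = True.
  then (alarm ∨ power) forces power = True.
  then (¬key ∨ ¬power ∨ ¬pump) forces pump = False.
Set valve = True.
  then (hot ∨ ¬rain ∨ ¬valve) forces hot = True.
All clauses satisfied.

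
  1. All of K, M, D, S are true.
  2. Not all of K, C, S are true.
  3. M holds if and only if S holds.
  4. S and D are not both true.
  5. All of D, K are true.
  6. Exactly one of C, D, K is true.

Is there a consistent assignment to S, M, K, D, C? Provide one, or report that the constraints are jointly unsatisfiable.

Case D = True:
  (1) forces K = True.
  Constraint (6) is violated (D=T, K=T) — contradiction.
Case D = False:
  Constraint (1) is violated (D=F) — contradiction.
Both cases fail — unsatisfiable.

The formula is unsatisfiable.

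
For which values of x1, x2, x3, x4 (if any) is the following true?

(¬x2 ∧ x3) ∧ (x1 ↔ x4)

x1: True, x2: False, x3: True, x4: True

  ¬x2 ∧ x3 = True
    ¬x2 = True
  x1 ↔ x4 = True
Both conjuncts True, so the formula holds.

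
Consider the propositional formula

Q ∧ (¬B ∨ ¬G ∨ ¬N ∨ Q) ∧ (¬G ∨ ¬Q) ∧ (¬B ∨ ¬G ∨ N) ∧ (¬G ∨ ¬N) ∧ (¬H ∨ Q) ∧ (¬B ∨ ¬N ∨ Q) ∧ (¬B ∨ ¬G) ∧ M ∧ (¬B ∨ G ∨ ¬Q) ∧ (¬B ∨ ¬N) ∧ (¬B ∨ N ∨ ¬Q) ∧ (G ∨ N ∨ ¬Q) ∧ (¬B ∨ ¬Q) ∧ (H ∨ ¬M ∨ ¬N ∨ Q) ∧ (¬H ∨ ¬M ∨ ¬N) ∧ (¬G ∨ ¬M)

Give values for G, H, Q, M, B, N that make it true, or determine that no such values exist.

G=F; H=F; Q=T; M=T; B=F; N=T

Unit clause (Q) forces Q = True.
In (¬G ∨ ¬Q) only ¬G is left, so G = False.
Unit clause (M) forces M = True.
In (¬B ∨ G ∨ ¬Q) only ¬B is left, so B = False.
In (G ∨ N ∨ ¬Q) only N is left, so N = True.
In (¬H ∨ ¬M ∨ ¬N) only ¬H is left, so H = False.
All clauses satisfied.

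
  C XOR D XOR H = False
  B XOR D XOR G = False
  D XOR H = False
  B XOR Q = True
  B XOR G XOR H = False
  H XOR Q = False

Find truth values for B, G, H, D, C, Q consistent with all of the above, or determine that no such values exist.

B = False; G = True; H = True; D = True; C = False; Q = True

C XOR D XOR H = F XOR T XOR T = False ✓
B XOR D XOR G = F XOR T XOR T = False ✓
D XOR H = T XOR T = False ✓
B XOR Q = F XOR T = True ✓
B XOR G XOR H = F XOR T XOR T = False ✓
H XOR Q = T XOR T = False ✓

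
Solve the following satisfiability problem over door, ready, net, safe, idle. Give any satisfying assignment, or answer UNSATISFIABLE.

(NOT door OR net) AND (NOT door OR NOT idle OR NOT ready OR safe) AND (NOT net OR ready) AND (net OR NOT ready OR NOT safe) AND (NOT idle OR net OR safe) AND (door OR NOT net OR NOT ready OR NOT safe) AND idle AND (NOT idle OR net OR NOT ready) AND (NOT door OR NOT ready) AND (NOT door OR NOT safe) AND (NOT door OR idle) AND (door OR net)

Unit clause (idle) forces idle = True.
Try door = True:
  (NOT door OR net) forces net = True.
  (NOT net OR ready) forces ready = True.
  clause (NOT door OR NOT ready) is falsified — backtrack.
So door = False.
  then (door OR net) forces net = True.
  then (NOT net OR ready) forces ready = True.
  then (door OR NOT net OR NOT ready OR NOT safe) forces safe = False.
All clauses satisfied.

door=F, ready=T, net=T, safe=F, idle=T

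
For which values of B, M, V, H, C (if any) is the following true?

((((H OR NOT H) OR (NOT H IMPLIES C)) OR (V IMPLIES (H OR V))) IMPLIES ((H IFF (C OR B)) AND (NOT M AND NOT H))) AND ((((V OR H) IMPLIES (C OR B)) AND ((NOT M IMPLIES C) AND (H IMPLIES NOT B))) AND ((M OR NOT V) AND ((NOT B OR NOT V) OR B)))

No satisfying assignment exists.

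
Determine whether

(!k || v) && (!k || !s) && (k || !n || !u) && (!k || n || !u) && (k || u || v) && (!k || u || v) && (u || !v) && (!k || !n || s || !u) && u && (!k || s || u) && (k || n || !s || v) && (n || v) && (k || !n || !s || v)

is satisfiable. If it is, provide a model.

Unit clause (u) forces u = True.
Set n = False.
  then (!k || n || !u) forces k = False.
  then (n || v) forces v = True.
Set s = False.
All clauses satisfied.

n: False; u: True; s: False; k: False; v: True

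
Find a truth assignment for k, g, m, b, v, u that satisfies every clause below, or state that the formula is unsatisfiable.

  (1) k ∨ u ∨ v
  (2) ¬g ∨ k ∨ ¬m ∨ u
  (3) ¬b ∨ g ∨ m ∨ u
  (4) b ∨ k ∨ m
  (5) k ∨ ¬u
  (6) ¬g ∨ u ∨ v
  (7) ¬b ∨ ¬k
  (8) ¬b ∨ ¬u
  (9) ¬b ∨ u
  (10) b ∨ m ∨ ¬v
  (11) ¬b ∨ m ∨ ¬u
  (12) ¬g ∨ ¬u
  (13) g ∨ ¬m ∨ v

k = True; g = False; m = False; b = False; v = False; u = True

Set k = True.
  then (¬b ∨ ¬k) forces b = False.
Set g = False.
Set m = False.
  then (b ∨ m ∨ ¬v) forces v = False.
Set u = True.
All clauses satisfied.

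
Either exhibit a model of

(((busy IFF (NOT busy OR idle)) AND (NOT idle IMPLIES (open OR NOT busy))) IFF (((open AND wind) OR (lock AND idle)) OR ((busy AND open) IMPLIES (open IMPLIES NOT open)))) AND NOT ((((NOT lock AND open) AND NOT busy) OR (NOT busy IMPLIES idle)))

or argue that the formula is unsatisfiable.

Unsatisfiable

Case busy = True: the conjunct NOT ((((NOT lock AND open) AND NOT busy) OR (NOT busy IMPLIES idle))) becomes NOT ((False OR True)) = False.
Case busy = False: the conjunct ((busy IFF (NOT busy OR idle)) AND (NOT idle IMPLIES (open OR NOT busy))) IFF (((open AND wind) OR (lock AND idle)) OR ((busy AND open) IMPLIES (open IMPLIES NOT open))) becomes (False AND True) IFF (((open AND wind) OR (lock AND idle)) OR True) = False.
Both cases fail — unsatisfiable.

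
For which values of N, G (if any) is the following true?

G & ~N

N = False, G = True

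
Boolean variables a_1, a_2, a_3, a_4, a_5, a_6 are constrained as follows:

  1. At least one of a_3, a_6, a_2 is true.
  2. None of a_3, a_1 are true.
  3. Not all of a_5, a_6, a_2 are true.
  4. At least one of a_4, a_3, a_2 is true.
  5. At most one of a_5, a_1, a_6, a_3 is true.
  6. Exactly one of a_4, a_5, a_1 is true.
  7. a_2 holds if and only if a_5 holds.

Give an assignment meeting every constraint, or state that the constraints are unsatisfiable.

a_1=F; a_2=F; a_3=F; a_4=T; a_5=F; a_6=T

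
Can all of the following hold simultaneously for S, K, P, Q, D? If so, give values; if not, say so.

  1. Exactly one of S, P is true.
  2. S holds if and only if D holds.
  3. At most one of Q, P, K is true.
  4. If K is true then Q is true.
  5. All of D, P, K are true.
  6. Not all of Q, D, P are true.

Case K = True:
  (3) with K=T forces Q = False.
  Constraint (4) is violated (K=T, Q=F) — contradiction.
Case K = False:
  Constraint (5) is violated (K=F) — contradiction.
Both cases fail — unsatisfiable.

No satisfying assignment exists.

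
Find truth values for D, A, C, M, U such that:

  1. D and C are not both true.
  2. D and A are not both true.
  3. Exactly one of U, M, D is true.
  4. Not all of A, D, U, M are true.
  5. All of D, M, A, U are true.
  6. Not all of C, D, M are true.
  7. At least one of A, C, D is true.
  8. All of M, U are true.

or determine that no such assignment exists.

No satisfying assignment exists.

Case A = True:
  (2) with A=T forces D = False.
  Constraint (5) is violated (D=F) — contradiction.
Case A = False:
  Constraint (5) is violated (A=F) — contradiction.
Both cases fail — unsatisfiable.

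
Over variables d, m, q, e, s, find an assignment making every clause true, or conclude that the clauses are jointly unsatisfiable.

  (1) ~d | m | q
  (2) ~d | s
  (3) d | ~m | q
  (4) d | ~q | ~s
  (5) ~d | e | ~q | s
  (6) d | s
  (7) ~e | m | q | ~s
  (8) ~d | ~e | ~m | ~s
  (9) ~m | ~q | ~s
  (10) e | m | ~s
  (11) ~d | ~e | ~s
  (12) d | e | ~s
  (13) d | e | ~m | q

Try d = False:
  (d | s) forces s = True.
  (d | ~q | ~s) forces q = False.
  (d | ~m | q) forces m = False.
  (~e | m | q | ~s) forces e = False.
  clause (e | m | ~s) is falsified — backtrack.
So d = True.
  then (~d | s) forces s = True.
  then (~d | ~e | ~s) forces e = False.
  then (e | m | ~s) forces m = True.
  then (~m | ~q | ~s) forces q = False.
All clauses satisfied.

d = True; m = True; q = False; e = False; s = True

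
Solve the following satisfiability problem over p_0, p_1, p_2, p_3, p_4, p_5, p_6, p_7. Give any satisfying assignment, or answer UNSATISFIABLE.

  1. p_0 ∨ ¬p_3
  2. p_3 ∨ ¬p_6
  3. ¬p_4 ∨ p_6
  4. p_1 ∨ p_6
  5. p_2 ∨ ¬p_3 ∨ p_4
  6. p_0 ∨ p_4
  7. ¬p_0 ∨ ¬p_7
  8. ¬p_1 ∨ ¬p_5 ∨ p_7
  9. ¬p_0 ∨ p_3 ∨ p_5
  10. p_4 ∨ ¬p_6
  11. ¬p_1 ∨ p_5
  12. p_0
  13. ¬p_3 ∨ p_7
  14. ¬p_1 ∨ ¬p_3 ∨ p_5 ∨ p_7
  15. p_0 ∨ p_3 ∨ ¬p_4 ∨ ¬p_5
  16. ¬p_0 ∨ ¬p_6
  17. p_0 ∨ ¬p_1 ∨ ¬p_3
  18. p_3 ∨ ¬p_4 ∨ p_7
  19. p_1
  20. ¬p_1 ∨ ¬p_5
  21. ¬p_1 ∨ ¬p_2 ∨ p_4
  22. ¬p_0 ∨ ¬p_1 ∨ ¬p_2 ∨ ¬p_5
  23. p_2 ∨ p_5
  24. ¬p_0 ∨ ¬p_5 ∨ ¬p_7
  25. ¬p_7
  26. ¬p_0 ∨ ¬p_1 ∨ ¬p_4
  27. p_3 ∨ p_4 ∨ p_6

No satisfying assignment exists.

Case p_1 = True:
  (¬p_1 ∨ p_5) forces p_5 = True.
  Clause (¬p_1 ∨ ¬p_5) is falsified — contradiction.
Case p_1 = False:
  Clause (p_1) is falsified — contradiction.
Both cases fail, so the formula is unsatisfiable.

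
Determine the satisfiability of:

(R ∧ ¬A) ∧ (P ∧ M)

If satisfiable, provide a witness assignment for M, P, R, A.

M: True, P: True, R: True, A: False

  R ∧ ¬A = True
    ¬A = True
  P ∧ M = True
Both conjuncts True, so the formula holds.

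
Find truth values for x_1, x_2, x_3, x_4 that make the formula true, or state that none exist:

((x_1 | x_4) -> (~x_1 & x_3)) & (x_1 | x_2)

x_1 = False, x_2 = True, x_3 = True, x_4 = True

  (x_1 | x_4) -> (~x_1 & x_3) = True
    x_1 | x_4 = True
    ~x_1 & x_3 = True
      ~x_1 = True
  x_1 | x_2 = True
Both conjuncts True, so the formula holds.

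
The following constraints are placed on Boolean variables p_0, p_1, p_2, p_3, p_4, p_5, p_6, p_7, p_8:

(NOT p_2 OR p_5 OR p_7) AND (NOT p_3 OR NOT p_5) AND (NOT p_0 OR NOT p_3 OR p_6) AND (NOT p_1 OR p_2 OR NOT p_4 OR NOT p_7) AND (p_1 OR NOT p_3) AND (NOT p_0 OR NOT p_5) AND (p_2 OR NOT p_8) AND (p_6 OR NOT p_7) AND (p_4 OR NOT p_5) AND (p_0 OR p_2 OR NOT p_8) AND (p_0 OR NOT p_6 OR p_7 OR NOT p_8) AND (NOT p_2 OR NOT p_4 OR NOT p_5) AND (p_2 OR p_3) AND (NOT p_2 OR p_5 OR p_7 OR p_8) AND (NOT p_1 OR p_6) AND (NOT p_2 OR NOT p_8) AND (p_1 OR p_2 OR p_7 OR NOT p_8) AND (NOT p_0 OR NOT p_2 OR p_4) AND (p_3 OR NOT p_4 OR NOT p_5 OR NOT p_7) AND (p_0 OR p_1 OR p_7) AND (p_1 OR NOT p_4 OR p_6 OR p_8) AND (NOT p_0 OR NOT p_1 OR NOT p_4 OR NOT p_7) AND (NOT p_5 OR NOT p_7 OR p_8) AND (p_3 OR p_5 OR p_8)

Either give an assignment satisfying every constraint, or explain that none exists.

p_0: False; p_1: True; p_2: False; p_3: True; p_4: False; p_5: False; p_6: True; p_7: True; p_8: False

Set p_0 = False.
Set p_1 = True.
  then (NOT p_1 OR p_6) forces p_6 = True.
Set p_2 = False.
  then (p_2 OR NOT p_8) forces p_8 = False.
  then (p_2 OR p_3) forces p_3 = True.
  then (NOT p_3 OR NOT p_5) forces p_5 = False.
Set p_4 = False.
Set p_7 = True.
All clauses satisfied.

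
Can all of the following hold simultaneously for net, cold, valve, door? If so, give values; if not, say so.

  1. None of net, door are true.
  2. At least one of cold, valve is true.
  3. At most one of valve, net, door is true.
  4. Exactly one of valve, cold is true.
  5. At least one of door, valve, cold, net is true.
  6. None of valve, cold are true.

UNSATISFIABLE

Case cold = True:
  Constraint (6) is violated (cold=T) — contradiction.
Case cold = False:
  (1) forces net = False.
  (1) forces door = False.
  (2) with cold=F forces valve = True.
  Constraint (6) is violated (valve=T) — contradiction.
Both cases fail — unsatisfiable.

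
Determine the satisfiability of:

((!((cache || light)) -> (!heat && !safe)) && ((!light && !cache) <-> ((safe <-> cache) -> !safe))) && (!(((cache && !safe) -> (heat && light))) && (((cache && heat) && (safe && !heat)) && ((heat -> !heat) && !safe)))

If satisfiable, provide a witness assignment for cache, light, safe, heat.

Unsatisfiable — no assignment works.

Case safe = True: the conjunct !(((cache && !safe) -> (heat && light))) becomes !((False -> (heat && light))) = False.
Case safe = False: the conjunct safe is False.
Both cases fail — unsatisfiable.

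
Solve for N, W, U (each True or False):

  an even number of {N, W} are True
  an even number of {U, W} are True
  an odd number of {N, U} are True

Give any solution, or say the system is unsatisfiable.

Adding constraints 1, 2, 3 mod 2: every variable appears an even number of times on the left, so the left side is 0.
But the right sides sum to 1 (mod 2). 0 ≠ 1 — the system is inconsistent.

The formula is unsatisfiable.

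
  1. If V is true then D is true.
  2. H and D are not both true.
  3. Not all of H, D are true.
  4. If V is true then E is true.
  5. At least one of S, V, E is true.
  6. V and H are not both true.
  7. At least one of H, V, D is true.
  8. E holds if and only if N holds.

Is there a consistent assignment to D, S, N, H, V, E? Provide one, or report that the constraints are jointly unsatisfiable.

D = False; S = False; N = True; H = True; V = False; E = True

  (1) V=F ⇒ D: vacuous ✓
  (2) H=T, D=F — not both ✓
  (3) {H, D}: 1/2 true — not all ✓
  (4) V=F ⇒ E: vacuous ✓
  (5) {S, V, E}: 1 true — at least one ✓
  (6) V=F, H=T — not both ✓
  (7) {H, V, D}: 1 true — at least one ✓
  (8) E=T, N=T — same ✓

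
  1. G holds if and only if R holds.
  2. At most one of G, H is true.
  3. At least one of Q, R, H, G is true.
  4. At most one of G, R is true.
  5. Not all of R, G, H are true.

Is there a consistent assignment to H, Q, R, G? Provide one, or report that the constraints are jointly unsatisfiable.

H = True; Q = True; R = False; G = False

  (1) G=F, R=F — same ✓
  (2) {G, H}: 1 true — at most one ✓
  (3) {Q, R, H, G}: 2 true — at least one ✓
  (4) {G, R}: 0 true — at most one ✓
  (5) {R, G, H}: 1/3 true — not all ✓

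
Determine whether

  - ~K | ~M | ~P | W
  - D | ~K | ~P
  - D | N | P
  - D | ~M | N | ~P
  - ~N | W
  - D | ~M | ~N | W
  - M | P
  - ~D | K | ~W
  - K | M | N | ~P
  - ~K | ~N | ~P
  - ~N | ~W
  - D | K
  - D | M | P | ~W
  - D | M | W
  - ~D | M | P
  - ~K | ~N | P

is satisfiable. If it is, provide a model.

K = True, W = False, P = False, D = True, M = True, N = False

Set K = True.
Set W = False.
  then (~N | W) forces N = False.
Set P = False.
  then (D | N | P) forces D = True.
  then (M | P) forces M = True.
All clauses satisfied.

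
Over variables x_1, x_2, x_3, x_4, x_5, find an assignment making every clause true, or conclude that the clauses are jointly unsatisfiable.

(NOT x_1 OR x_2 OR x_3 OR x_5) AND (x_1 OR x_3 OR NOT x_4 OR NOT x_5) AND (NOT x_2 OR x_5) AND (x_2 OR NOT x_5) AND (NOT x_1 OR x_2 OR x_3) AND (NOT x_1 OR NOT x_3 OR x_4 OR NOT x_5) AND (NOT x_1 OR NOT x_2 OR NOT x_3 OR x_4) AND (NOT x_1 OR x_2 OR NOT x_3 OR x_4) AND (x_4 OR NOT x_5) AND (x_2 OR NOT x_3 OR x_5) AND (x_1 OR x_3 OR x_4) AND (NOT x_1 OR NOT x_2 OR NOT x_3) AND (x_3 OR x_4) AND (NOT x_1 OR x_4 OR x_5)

Set x_1 = False.
Set x_2 = False.
  then (x_2 OR NOT x_5) forces x_5 = False.
  then (x_2 OR NOT x_3 OR x_5) forces x_3 = False.
  then (x_1 OR x_3 OR x_4) forces x_4 = True.
All clauses satisfied.

x_1 = False, x_2 = False, x_3 = False, x_4 = True, x_5 = False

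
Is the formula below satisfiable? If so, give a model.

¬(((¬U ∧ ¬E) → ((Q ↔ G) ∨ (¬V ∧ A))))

V: True, U: False, A: True, E: False, Q: False, G: True

  ¬(((¬U ∧ ¬E) → ((Q ↔ G) ∨ (¬V ∧ A)))) = True
    (¬U ∧ ¬E) → ((Q ↔ G) ∨ (¬V ∧ A)) = False
      ¬U ∧ ¬E = True
        ¬U = True
        ¬E = True
      (Q ↔ G) ∨ (¬V ∧ A) = False
        Q ↔ G = False
        ¬V ∧ A = False
          ¬V = False
The formula evaluates to True.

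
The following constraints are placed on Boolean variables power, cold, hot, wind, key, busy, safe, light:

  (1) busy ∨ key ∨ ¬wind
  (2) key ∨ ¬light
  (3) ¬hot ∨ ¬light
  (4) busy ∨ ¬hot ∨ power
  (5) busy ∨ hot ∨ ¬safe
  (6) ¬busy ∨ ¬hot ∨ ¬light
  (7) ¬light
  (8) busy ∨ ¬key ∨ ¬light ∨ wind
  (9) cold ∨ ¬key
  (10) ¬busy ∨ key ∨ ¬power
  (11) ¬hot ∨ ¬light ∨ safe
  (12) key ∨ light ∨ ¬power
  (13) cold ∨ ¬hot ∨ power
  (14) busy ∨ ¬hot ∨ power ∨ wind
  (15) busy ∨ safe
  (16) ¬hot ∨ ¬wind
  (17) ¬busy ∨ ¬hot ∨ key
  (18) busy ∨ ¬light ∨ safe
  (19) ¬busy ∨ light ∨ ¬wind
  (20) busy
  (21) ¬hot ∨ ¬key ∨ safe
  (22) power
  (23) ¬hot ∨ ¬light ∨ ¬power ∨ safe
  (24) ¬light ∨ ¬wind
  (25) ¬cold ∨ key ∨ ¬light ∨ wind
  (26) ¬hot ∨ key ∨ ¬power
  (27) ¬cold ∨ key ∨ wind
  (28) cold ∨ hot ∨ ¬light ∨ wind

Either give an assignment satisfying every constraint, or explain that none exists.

power: True, cold: True, hot: False, wind: False, key: True, busy: True, safe: True, light: False

Unit clause (¬light) forces light = False.
Unit clause (busy) forces busy = True.
Unit clause (power) forces power = True.
In (¬busy ∨ key ∨ ¬power) only key is left, so key = True.
In (¬busy ∨ light ∨ ¬wind) only ¬wind is left, so wind = False.
In (cold ∨ ¬key) only cold is left, so cold = True.
Set hot = False.
Set safe = True.
All clauses satisfied.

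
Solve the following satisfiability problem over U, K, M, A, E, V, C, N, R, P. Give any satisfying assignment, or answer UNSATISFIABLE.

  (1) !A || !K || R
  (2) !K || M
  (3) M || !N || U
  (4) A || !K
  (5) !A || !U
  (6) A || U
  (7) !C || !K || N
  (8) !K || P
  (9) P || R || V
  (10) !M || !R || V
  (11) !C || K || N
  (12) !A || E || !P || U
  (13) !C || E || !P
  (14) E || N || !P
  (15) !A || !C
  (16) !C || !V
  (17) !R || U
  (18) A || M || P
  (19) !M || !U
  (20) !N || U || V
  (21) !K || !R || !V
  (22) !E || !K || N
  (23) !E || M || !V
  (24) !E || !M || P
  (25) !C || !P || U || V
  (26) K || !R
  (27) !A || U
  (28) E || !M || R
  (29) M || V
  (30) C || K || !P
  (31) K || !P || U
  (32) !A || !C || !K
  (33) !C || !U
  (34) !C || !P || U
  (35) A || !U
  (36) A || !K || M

Case U = True:
  (!A || !U) forces A = False.
  Clause (A || !U) is falsified — contradiction.
Case U = False:
  (A || U) forces A = True.
  Clause (!A || U) is falsified — contradiction.
Both cases fail, so the formula is unsatisfiable.

Unsatisfiable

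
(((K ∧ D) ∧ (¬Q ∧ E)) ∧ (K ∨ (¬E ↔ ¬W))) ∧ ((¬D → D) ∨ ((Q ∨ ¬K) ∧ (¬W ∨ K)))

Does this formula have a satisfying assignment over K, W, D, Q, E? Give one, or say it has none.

K = True, W = True, D = True, Q = False, E = True

  ((K ∧ D) ∧ (¬Q ∧ E)) ∧ (K ∨ (¬E ↔ ¬W)) = True
    (K ∧ D) ∧ (¬Q ∧ E) = True
      K ∧ D = True
      ¬Q ∧ E = True
        ¬Q = True
    K ∨ (¬E ↔ ¬W) = True
      ¬E ↔ ¬W = True
        ¬E = False
        ¬W = False
  (¬D → D) ∨ ((Q ∨ ¬K) ∧ (¬W ∨ K)) = True
    ¬D → D = True
      ¬D = False
    (Q ∨ ¬K) ∧ (¬W ∨ K) = False
      Q ∨ ¬K = False
        ¬K = False
      ¬W ∨ K = True
        ¬W = False
Both conjuncts True, so the formula holds.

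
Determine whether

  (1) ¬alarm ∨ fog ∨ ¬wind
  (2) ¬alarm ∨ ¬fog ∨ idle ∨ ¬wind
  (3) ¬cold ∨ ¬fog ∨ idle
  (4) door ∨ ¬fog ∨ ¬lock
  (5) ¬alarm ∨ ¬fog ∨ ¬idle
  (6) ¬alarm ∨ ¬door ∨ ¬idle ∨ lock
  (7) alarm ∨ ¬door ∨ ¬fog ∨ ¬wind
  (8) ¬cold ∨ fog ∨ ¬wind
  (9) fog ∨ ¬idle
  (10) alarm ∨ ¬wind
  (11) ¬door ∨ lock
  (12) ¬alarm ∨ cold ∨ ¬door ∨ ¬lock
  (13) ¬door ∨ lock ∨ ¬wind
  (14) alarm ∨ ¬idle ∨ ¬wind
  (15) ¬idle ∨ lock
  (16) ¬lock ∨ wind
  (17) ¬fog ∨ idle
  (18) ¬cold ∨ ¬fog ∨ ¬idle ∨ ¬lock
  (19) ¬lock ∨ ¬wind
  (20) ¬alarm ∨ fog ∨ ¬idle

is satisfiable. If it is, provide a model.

Try lock = True:
  (¬lock ∨ wind) forces wind = True.
  clause (¬lock ∨ ¬wind) is falsified — backtrack.
So lock = False.
  then (¬door ∨ lock) forces door = False.
  then (¬idle ∨ lock) forces idle = False.
  then (¬fog ∨ idle) forces fog = False.
Set cold = False.
Set wind = False.
Set alarm = True.
All clauses satisfied.

lock: False, fog: False, cold: False, wind: False, alarm: True, idle: False, door: False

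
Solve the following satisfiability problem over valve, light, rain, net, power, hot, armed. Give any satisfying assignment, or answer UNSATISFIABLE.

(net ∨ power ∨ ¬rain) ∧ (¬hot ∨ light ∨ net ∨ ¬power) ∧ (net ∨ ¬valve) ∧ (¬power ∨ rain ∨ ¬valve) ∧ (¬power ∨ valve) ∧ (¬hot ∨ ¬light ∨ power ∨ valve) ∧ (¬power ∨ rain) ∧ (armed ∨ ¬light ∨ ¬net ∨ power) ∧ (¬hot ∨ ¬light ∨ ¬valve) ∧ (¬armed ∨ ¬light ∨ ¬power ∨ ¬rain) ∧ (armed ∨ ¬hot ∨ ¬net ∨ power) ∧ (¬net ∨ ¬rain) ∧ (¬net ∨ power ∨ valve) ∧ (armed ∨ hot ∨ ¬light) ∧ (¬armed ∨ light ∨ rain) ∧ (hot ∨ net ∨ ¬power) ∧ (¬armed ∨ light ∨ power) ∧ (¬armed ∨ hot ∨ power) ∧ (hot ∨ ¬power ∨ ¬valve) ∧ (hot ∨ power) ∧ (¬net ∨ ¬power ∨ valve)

valve = False; light = False; rain = False; net = False; power = False; hot = True; armed = False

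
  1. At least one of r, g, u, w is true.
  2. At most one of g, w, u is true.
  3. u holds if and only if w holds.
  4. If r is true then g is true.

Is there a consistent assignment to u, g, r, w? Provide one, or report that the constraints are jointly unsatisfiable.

u = False, g = True, r = True, w = False

  (1) {r, g, u, w}: 2 true — at least one ✓
  (2) {g, w, u}: 1 true — at most one ✓
  (3) u=F, w=F — same ✓
  (4) r=T ⇒ g: T ✓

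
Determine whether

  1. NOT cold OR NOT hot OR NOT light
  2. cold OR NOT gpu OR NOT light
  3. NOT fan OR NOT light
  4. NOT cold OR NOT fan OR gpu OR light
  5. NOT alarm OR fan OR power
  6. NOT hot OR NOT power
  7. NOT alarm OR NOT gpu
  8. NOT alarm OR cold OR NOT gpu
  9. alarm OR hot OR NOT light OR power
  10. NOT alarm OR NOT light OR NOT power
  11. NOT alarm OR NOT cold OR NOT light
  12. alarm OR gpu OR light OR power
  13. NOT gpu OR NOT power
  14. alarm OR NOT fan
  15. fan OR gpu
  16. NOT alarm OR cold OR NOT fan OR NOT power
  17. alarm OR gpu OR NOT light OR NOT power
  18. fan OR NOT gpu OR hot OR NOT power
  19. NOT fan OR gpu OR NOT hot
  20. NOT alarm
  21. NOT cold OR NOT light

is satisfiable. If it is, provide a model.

Unit clause (NOT alarm) forces alarm = False.
In (alarm OR NOT fan) only NOT fan is left, so fan = False.
In (fan OR gpu) only gpu is left, so gpu = True.
In (NOT gpu OR NOT power) only NOT power is left, so power = False.
Set cold = True.
  then (NOT cold OR NOT light) forces light = False.
Set hot = True.
All clauses satisfied.

power: False, cold: True, light: False, fan: False, gpu: True, hot: True, alarm: False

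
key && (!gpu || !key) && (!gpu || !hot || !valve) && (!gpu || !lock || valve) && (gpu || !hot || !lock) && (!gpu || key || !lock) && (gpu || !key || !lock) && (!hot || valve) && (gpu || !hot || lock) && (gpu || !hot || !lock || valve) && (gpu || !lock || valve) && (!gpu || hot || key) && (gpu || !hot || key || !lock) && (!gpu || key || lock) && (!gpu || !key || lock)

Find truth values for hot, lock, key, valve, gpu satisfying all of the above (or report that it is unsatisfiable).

Unit clause (key) forces key = True.
In (!gpu || !key) only !gpu is left, so gpu = False.
In (gpu || !key || !lock) only !lock is left, so lock = False.
In (gpu || !hot || lock) only !hot is left, so hot = False.
Set valve = False.
All clauses satisfied.

hot = False, lock = False, key = True, valve = False, gpu = False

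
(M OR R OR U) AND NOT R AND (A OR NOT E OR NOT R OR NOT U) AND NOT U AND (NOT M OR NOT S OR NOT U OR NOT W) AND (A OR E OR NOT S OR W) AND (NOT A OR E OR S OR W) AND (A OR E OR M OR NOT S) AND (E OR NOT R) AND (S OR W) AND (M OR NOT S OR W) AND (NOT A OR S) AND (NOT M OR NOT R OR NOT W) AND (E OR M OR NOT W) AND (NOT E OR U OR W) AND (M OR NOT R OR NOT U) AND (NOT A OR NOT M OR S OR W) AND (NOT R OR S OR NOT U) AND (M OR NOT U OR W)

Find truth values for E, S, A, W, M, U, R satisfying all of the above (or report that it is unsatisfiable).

Unit clause (NOT R) forces R = False.
Unit clause (NOT U) forces U = False.
In (M OR R OR U) only M is left, so M = True.
Set E = True.
  then (NOT E OR U OR W) forces W = True.
Set S = True.
Set A = False.
All clauses satisfied.

E = True; S = True; A = False; W = True; M = True; U = False; R = False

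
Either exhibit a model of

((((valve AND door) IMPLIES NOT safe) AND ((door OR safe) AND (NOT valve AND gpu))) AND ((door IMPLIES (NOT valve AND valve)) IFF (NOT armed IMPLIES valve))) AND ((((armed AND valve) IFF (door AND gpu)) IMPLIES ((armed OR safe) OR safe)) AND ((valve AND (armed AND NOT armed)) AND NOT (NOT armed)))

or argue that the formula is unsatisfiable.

No satisfying assignment exists.

Case valve = True: the conjunct NOT valve is False.
Case valve = False: the conjunct valve is False.
Both cases fail — unsatisfiable.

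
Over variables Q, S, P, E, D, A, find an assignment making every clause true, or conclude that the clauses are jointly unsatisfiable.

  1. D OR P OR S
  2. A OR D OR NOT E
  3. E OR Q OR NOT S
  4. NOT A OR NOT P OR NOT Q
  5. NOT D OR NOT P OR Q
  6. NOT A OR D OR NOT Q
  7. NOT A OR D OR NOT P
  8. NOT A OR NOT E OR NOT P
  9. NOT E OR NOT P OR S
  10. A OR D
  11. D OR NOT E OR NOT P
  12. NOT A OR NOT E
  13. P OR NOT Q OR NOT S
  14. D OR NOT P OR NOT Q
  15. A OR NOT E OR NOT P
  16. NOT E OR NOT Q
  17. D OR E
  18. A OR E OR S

Set Q = False.
Set S = True.
  then (E OR Q OR NOT S) forces E = True.
  then (NOT A OR NOT E) forces A = False.
  then (A OR NOT E OR NOT P) forces P = False.
  then (A OR D OR NOT E) forces D = True.
All clauses satisfied.

Q = False, S = True, P = False, E = True, D = True, A = False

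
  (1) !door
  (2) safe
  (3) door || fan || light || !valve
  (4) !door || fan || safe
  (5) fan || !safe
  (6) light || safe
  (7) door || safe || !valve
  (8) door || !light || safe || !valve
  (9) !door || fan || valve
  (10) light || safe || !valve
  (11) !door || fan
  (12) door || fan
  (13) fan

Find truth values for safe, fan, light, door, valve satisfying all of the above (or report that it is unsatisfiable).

safe = True; fan = True; light = False; door = False; valve = False

Unit clause (!door) forces door = False.
Unit clause (safe) forces safe = True.
In (fan || !safe) only fan is left, so fan = True.
Set light = False.
Set valve = False.
All clauses satisfied.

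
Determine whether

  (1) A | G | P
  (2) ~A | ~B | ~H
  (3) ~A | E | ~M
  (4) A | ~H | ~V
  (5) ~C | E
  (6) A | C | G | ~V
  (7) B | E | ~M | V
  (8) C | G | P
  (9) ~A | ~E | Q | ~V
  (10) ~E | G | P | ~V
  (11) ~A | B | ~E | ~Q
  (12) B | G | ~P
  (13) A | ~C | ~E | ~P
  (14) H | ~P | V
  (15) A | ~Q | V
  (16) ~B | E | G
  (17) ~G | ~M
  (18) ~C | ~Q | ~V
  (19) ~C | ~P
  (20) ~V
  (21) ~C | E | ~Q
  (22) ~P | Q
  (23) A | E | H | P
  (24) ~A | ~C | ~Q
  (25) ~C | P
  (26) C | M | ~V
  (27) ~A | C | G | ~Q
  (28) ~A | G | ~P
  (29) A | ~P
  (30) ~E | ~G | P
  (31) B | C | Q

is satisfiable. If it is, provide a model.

Unit clause (~V) forces V = False.
Try C = True:
  (~C | E) forces E = True.
  (~C | ~P) forces P = False.
  clause (~C | P) is falsified — backtrack.
So C = False.
Set E = False.
Set B = True.
  then (~B | E | G) forces G = True.
  then (~G | ~M) forces M = False.
Set H = False.
  then (H | ~P | V) forces P = False.
  then (A | E | H | P) forces A = True.
Set Q = False.
All clauses satisfied.

C = False, E = False, B = True, H = False, A = True, G = True, V = False, Q = False, M = False, P = False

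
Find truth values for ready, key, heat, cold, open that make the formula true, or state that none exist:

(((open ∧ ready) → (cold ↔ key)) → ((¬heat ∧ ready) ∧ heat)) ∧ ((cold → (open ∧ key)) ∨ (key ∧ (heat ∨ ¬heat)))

ready = True; key = True; heat = False; cold = False; open = True

  ((open ∧ ready) → (cold ↔ key)) → ((¬heat ∧ ready) ∧ heat) = True
    (open ∧ ready) → (cold ↔ key) = False
      open ∧ ready = True
      cold ↔ key = False
    (¬heat ∧ ready) ∧ heat = False
      ¬heat ∧ ready = True
        ¬heat = True
  (cold → (open ∧ key)) ∨ (key ∧ (heat ∨ ¬heat)) = True
    cold → (open ∧ key) = True
      open ∧ key = True
    key ∧ (heat ∨ ¬heat) = True
      heat ∨ ¬heat = True
        ¬heat = True
Both conjuncts True, so the formula holds.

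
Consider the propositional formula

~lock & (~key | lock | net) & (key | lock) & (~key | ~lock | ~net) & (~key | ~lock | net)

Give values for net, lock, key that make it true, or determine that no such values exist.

net=T; lock=F; key=T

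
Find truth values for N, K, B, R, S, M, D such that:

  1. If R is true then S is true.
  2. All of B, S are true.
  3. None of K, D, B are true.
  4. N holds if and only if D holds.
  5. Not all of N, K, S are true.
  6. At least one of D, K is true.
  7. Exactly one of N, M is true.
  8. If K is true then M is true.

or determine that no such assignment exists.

Case B = True:
  Constraint (3) is violated (B=T) — contradiction.
Case B = False:
  Constraint (2) is violated (B=F) — contradiction.
Both cases fail — unsatisfiable.

No satisfying assignment exists.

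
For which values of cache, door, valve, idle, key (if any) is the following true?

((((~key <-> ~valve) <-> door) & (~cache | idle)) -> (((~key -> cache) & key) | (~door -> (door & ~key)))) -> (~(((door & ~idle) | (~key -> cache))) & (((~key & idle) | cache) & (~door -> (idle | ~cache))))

cache = False; door = False; valve = True; idle = True; key = False

  ((((~key <-> ~valve) <-> door) & (~cache | idle)) -> (((~key -> cache) & key) | (~door -> (door & ~key)))) -> (~(((door & ~idle) | (~key -> cache))) & (((~key & idle) | cache) & (~door -> (idle | ~cache)))) = True
    (((~key <-> ~valve) <-> door) & (~cache | idle)) -> (((~key -> cache) & key) | (~door -> (door & ~key))) = False
      ((~key <-> ~valve) <-> door) & (~cache | idle) = True
        (~key <-> ~valve) <-> door = True
          ~key <-> ~valve = False
            ~key = True
            ~valve = False
        ~cache | idle = True
          ~cache = True
      ((~key -> cache) & key) | (~door -> (door & ~key)) = False
        (~key -> cache) & key = False
          ~key -> cache = False
            ~key = True
        ~door -> (door & ~key) = False
          ~door = True
          door & ~key = False
            ~key = True
    ~(((door & ~idle) | (~key -> cache))) & (((~key & idle) | cache) & (~door -> (idle | ~cache))) = True
      ~(((door & ~idle) | (~key -> cache))) = True
        (door & ~idle) | (~key -> cache) = False
          door & ~idle = False
            ~idle = False
          ~key -> cache = False
            ~key = True
      ((~key & idle) | cache) & (~door -> (idle | ~cache)) = True
        (~key & idle) | cache = True
          ~key & idle = True
            ~key = True
        ~door -> (idle | ~cache) = True
          ~door = True
          idle | ~cache = True
            ~cache = True
The formula evaluates to True.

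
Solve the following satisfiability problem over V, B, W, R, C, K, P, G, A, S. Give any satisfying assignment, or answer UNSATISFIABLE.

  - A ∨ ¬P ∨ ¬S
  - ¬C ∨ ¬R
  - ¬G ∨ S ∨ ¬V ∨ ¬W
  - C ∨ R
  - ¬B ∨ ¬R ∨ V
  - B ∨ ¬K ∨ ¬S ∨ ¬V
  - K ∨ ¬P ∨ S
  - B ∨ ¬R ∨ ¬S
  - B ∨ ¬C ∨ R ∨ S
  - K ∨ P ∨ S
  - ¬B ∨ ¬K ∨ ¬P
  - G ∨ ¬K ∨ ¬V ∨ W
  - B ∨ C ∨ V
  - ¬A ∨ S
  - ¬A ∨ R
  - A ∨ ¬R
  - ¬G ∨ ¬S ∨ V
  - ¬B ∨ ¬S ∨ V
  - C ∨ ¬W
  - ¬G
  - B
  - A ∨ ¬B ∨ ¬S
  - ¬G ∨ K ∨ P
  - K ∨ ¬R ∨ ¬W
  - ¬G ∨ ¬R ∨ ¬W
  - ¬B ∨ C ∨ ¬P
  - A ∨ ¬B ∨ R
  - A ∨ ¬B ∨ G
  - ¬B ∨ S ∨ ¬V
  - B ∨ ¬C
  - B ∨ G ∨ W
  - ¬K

V: True; B: True; W: False; R: True; C: False; K: False; P: False; G: False; A: True; S: True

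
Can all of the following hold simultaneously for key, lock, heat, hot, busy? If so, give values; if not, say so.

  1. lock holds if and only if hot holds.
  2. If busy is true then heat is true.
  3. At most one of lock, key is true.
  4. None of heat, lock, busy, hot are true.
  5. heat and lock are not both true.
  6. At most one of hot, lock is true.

key = True, lock = False, heat = False, hot = False, busy = False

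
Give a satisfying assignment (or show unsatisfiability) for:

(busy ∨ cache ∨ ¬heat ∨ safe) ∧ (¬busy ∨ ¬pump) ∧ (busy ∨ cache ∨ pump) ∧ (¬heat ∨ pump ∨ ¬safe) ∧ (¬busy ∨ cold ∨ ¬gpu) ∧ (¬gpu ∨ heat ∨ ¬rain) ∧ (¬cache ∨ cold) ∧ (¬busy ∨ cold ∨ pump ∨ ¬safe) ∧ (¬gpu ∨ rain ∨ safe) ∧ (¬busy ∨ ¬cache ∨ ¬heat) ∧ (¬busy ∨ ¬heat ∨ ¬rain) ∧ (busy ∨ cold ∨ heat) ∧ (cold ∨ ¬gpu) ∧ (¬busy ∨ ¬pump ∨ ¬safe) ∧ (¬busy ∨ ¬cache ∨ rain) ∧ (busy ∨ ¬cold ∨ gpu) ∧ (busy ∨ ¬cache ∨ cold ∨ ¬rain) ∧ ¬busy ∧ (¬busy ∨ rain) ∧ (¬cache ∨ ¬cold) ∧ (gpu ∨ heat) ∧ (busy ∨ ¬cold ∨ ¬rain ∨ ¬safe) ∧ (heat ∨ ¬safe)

rain=T, safe=T, cold=F, gpu=F, pump=T, busy=F, heat=T, cache=F

Unit clause (¬busy) forces busy = False.
Set rain = True.
Set safe = True.
  then (busy ∨ ¬cold ∨ ¬rain ∨ ¬safe) forces cold = False.
  then (heat ∨ ¬safe) forces heat = True.
  then (¬heat ∨ pump ∨ ¬safe) forces pump = True.
  then (¬cache ∨ cold) forces cache = False.
  then (cold ∨ ¬gpu) forces gpu = False.
All clauses satisfied.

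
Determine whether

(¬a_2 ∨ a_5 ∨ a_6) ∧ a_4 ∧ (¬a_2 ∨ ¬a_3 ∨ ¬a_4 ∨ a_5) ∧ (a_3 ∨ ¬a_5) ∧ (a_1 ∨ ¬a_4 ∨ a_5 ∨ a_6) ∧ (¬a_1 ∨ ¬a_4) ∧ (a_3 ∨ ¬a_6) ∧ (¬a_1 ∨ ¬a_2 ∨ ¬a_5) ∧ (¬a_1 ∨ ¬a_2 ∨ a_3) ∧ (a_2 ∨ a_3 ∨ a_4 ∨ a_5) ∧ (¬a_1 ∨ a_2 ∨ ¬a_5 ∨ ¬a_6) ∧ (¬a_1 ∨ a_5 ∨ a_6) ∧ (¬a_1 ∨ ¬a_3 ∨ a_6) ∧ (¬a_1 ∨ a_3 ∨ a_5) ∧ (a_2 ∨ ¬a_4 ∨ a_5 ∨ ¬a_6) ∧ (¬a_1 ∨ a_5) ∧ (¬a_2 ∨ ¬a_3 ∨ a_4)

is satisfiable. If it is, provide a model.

a_1 = False, a_2 = True, a_3 = True, a_4 = True, a_5 = True, a_6 = True

Unit clause (a_4) forces a_4 = True.
In (¬a_1 ∨ ¬a_4) only ¬a_1 is left, so a_1 = False.
Set a_2 = True.
Try a_3 = False:
  (a_3 ∨ ¬a_5) forces a_5 = False.
  (¬a_2 ∨ a_5 ∨ a_6) forces a_6 = True.
  clause (a_3 ∨ ¬a_6) is falsified — backtrack.
So a_3 = True.
  then (¬a_2 ∨ ¬a_3 ∨ ¬a_4 ∨ a_5) forces a_5 = True.
Set a_6 = True.
All clauses satisfied.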